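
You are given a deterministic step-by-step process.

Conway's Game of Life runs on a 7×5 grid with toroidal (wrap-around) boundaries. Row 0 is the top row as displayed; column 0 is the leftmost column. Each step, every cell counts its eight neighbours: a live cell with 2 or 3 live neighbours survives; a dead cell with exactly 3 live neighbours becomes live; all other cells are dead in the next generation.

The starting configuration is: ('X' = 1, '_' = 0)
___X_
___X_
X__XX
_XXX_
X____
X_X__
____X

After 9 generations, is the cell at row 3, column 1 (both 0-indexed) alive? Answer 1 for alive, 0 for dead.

[0] ___X_
___X_
X__XX
_XXX_
X____
X_X__
____X
[1] ___XX
__XX_
XX___
_XXX_
X__XX
XX__X
___XX
[2] _____
XXXX_
X___X
___X_
_____
_XX__
__X__
[3] ___X_
XXXX_
X____
____X
__X__
_XX__
_XX__
[4] X__XX
XXXX_
X_XX_
_____
_XXX_
___X_
_X_X_
[5] _____
_____
X__X_
____X
__XX_
_X_XX
X__X_
[6] _____
_____
____X
__X_X
X_X__
XX___
X_XX_
[7] _____
_____
___X_
XX__X
X_XXX
X__X_
X_X_X
[8] _____
_____
X___X
_X___
__X__
_____
XX_XX
[9] X___X
_____
X____
XX___
_____
XXXXX
X___X

1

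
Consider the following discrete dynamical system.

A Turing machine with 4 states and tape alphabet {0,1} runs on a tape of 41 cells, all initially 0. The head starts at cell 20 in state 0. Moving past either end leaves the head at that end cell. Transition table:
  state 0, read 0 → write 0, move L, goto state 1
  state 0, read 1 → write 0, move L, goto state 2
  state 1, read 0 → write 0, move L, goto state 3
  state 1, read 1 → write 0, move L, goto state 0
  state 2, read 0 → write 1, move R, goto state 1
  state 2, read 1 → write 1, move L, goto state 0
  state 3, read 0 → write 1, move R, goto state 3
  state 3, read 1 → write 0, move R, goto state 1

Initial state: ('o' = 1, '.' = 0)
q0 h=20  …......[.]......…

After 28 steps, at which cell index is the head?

k=0  q0 h=20  …......[.]......…
k=1  q1 h=19  …......[.]......…
k=2  q3 h=18  …......[.]......…
k=3  q3 h=19  ….....o[.]......…
k=4  q3 h=20  …....oo[.]......…
k=5  q3 h=21  …...ooo[.]......…
k=6  q3 h=22  …..oooo[.]......…
k=7  q3 h=23  ….ooooo[.]......…
k=8  q3 h=24  …oooooo[.]......…
k=9  q3 h=25  …oooooo[.]......…
k=10  q3 h=26  …oooooo[.]......…
k=11  q3 h=27  …oooooo[.]......…
k=12  q3 h=28  …oooooo[.]......…
k=13  q3 h=29  …oooooo[.]......…
k=14  q3 h=30  …oooooo[.]......…
k=15  q3 h=31  …oooooo[.]......…
k=16  q3 h=32  …oooooo[.]......…
k=17  q3 h=33  …oooooo[.]......…
k=18  q3 h=34  …oooooo[.]......|
k=19  q3 h=35  …oooooo[.].....|
k=20  q3 h=36  …oooooo[.]....|
k=21  q3 h=37  …oooooo[.]...|
k=22  q3 h=38  …oooooo[.]..|
k=23  q3 h=39  …oooooo[.].|
k=24  q3 h=40  …oooooo[.]|
k=25  q3 h=40  …oooooo[o]|
k=26  q1 h=40  …oooooo[.]|
k=27  q3 h=39  …oooooo[o].|
k=28  q1 h=40  …ooooo.[.]|

40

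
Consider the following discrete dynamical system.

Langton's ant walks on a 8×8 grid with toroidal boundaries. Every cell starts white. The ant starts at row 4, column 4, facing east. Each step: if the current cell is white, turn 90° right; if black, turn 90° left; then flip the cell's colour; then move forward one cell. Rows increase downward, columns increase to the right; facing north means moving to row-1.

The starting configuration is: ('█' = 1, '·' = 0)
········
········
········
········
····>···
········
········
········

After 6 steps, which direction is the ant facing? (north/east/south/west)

east

0) ········
········
········
········
····>···
········
········
········
1) ········
········
········
········
····█···
····v···
········
········
2) ········
········
········
········
····█···
···<█···
········
········
3) ········
········
········
········
···^█···
···██···
········
········
4) ········
········
········
········
···█>···
···██···
········
········
5) ········
········
········
····^···
···█····
···██···
········
········
6) ········
········
········
····█>··
···█····
···██···
········
········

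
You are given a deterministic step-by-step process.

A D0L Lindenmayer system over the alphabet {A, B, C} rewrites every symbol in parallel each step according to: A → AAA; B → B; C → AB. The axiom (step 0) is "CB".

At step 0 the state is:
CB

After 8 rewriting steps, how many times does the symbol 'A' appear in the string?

gen 0: CB
gen 1: ABB
gen 2: AAABB
gen 3: AAAAAAAAABB
gen 4: AAAAAAAAAAAAAAAAAAAAAAAAAAABB
gen 5: AAAAAAAAAAAAAAAAAAAAAAAAAAAAAAAAAAAAAAAAAAAAAAAAAAAAAAAAAAAAAAAAAAAAAAAAAAAAAAAAABB
gen 6: AAAAAAAAAAAAAAAAAAAAAAAAAAAAAAAAAAAAAAAAAAAAAAAAAAAAAAAAAA…AAAAAAAAAAAAAAAAAAAAAAAAAAAAAAAAAAAAAAAAAAAAAAAAAAAAAAAABB  (len 245)
gen 7: AAAAAAAAAAAAAAAAAAAAAAAAAAAAAAAAAAAAAAAAAAAAAAAAAAAAAAAAAA…AAAAAAAAAAAAAAAAAAAAAAAAAAAAAAAAAAAAAAAAAAAAAAAAAAAAAAAABB  (len 731)
gen 8: AAAAAAAAAAAAAAAAAAAAAAAAAAAAAAAAAAAAAAAAAAAAAAAAAAAAAAAAAA…AAAAAAAAAAAAAAAAAAAAAAAAAAAAAAAAAAAAAAAAAAAAAAAAAAAAAAAABB  (len 2189)

2187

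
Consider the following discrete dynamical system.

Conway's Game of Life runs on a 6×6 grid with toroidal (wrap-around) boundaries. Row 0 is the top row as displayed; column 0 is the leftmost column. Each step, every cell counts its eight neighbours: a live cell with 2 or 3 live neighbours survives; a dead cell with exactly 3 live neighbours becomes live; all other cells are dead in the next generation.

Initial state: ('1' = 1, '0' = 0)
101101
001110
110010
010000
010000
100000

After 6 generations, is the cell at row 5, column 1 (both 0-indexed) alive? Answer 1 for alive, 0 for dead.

1

step 0: 101101
001110
110010
010000
010000
100000
step 1: 101001
000000
110011
011000
110000
101001
step 2: 100001
000010
111001
001000
000001
001000
step 3: 000001
000010
111101
001001
000000
100001
step 4: 100011
011110
111101
001111
100001
100001
step 5: 001000
000000
000000
000000
010100
010000
step 6: 000000
000000
000000
000000
001000
010000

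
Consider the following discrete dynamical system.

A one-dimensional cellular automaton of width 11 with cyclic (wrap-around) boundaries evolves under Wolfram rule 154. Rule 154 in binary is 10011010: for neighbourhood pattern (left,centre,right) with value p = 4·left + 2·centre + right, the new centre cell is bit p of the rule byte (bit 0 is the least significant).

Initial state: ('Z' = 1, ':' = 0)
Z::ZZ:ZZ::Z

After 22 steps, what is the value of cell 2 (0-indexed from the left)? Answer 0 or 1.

0

k=0  Z::ZZ:ZZ::Z
k=1  :ZZZ::Z:ZZZ
k=2  :ZZ:ZZ::ZZ:
k=3  ZZ::Z:ZZZ:Z
k=4  Z:ZZ::ZZ::Z
k=5  ::Z:ZZZ:ZZZ
k=6  ZZ::ZZ::ZZ:
k=7  Z:ZZZ:ZZZ::
k=8  ::ZZ::ZZ:ZZ
k=9  ZZZ:ZZZ::Z:
k=10  ZZ::ZZ:ZZ::
k=11  Z:ZZZ::Z:ZZ
k=12  ::ZZ:ZZ::ZZ
k=13  ZZZ::Z:ZZZ:
k=14  ZZ:ZZ::ZZ::
k=15  Z::Z:ZZZ:ZZ
k=16  :ZZ::ZZ::ZZ
k=17  :Z:ZZZ:ZZZ:
k=18  Z::ZZ::ZZ:Z
k=19  :ZZZ:ZZZ::Z
k=20  :ZZ::ZZ:ZZ:
k=21  ZZ:ZZZ::Z:Z
k=22  Z::ZZ:ZZ::Z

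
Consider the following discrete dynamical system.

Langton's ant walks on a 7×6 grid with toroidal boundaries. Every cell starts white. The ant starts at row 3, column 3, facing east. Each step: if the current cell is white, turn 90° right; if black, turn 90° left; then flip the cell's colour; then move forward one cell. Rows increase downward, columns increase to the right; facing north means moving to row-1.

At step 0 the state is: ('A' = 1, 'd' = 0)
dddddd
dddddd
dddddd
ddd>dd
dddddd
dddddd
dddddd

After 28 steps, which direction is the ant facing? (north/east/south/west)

east

k=0  dddddd
dddddd
dddddd
ddd>dd
dddddd
dddddd
dddddd
k=1  dddddd
dddddd
dddddd
dddAdd
dddvdd
dddddd
dddddd
k=2  dddddd
dddddd
dddddd
dddAdd
dd<Add
dddddd
dddddd
k=3  dddddd
dddddd
dddddd
dd^Add
ddAAdd
dddddd
dddddd
k=4  dddddd
dddddd
dddddd
ddA>dd
ddAAdd
dddddd
dddddd
k=5  dddddd
dddddd
ddd^dd
ddAddd
ddAAdd
dddddd
dddddd
k=6  dddddd
dddddd
dddA>d
ddAddd
ddAAdd
dddddd
dddddd
k=7  dddddd
dddddd
dddAAd
ddAdvd
ddAAdd
dddddd
dddddd
k=8  dddddd
dddddd
dddAAd
ddA<Ad
ddAAdd
dddddd
dddddd
k=9  dddddd
dddddd
ddd^Ad
ddAAAd
ddAAdd
dddddd
dddddd
k=10  dddddd
dddddd
dd<dAd
ddAAAd
ddAAdd
dddddd
dddddd
k=11  dddddd
dd^ddd
ddAdAd
ddAAAd
ddAAdd
dddddd
dddddd
k=12  dddddd
ddA>dd
ddAdAd
ddAAAd
ddAAdd
dddddd
dddddd
k=13  dddddd
ddAAdd
ddAvAd
ddAAAd
ddAAdd
dddddd
dddddd
k=14  dddddd
ddAAdd
dd<AAd
ddAAAd
ddAAdd
dddddd
dddddd
k=15  dddddd
ddAAdd
dddAAd
ddvAAd
ddAAdd
dddddd
dddddd
k=16  dddddd
ddAAdd
dddAAd
ddd>Ad
ddAAdd
dddddd
dddddd
k=17  dddddd
ddAAdd
ddd^Ad
ddddAd
ddAAdd
dddddd
dddddd
k=18  dddddd
ddAAdd
dd<dAd
ddddAd
ddAAdd
dddddd
dddddd
k=19  dddddd
dd^Add
ddAdAd
ddddAd
ddAAdd
dddddd
dddddd
k=20  dddddd
d<dAdd
ddAdAd
ddddAd
ddAAdd
dddddd
dddddd
k=21  d^dddd
dAdAdd
ddAdAd
ddddAd
ddAAdd
dddddd
dddddd
k=22  dA>ddd
dAdAdd
ddAdAd
ddddAd
ddAAdd
dddddd
dddddd
k=23  dAAddd
dAvAdd
ddAdAd
ddddAd
ddAAdd
dddddd
dddddd
k=24  dAAddd
d<AAdd
ddAdAd
ddddAd
ddAAdd
dddddd
dddddd
k=25  dAAddd
ddAAdd
dvAdAd
ddddAd
ddAAdd
dddddd
dddddd
k=26  dAAddd
ddAAdd
<AAdAd
ddddAd
ddAAdd
dddddd
dddddd
k=27  dAAddd
^dAAdd
AAAdAd
ddddAd
ddAAdd
dddddd
dddddd
k=28  dAAddd
A>AAdd
AAAdAd
ddddAd
ddAAdd
dddddd
dddddd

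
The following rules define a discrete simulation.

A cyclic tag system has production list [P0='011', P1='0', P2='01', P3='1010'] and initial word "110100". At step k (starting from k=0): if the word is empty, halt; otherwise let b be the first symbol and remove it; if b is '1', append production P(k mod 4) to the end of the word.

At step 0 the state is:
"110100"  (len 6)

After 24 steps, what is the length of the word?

16

0) "110100"  (len 6)
1) "10100011"  (len 8)
2) "01000110"  (len 8)
3) "1000110"  (len 7)
4) "0001101010"  (len 10)
5) "001101010"  (len 9)
6) "01101010"  (len 8)
7) "1101010"  (len 7)
8) "1010101010"  (len 10)
9) "010101010011"  (len 12)
10) "10101010011"  (len 11)
11) "010101001101"  (len 12)
12) "10101001101"  (len 11)
13) "0101001101011"  (len 13)
14) "101001101011"  (len 12)
15) "0100110101101"  (len 13)
16) "100110101101"  (len 12)
17) "00110101101011"  (len 14)
18) "0110101101011"  (len 13)
19) "110101101011"  (len 12)
20) "101011010111010"  (len 15)
21) "01011010111010011"  (len 17)
22) "1011010111010011"  (len 16)
23) "01101011101001101"  (len 17)
24) "1101011101001101"  (len 16)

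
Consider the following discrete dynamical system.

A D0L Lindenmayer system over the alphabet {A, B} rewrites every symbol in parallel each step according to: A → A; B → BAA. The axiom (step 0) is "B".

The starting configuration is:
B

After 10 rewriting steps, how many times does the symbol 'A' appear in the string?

0) B
1) BAA
2) BAAAA
3) BAAAAAA
4) BAAAAAAAA
5) BAAAAAAAAAA
6) BAAAAAAAAAAAA
7) BAAAAAAAAAAAAAA
8) BAAAAAAAAAAAAAAAA
9) BAAAAAAAAAAAAAAAAAA
10) BAAAAAAAAAAAAAAAAAAAA

20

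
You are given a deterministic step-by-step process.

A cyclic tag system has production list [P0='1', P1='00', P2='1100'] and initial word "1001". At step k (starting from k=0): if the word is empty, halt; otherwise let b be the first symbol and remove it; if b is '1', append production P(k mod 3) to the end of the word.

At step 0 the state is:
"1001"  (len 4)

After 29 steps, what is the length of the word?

5

[0] "1001"  (len 4)
[1] "0011"  (len 4)
[2] "011"  (len 3)
[3] "11"  (len 2)
[4] "11"  (len 2)
[5] "100"  (len 3)
[6] "001100"  (len 6)
[7] "01100"  (len 5)
[8] "1100"  (len 4)
[9] "1001100"  (len 7)
[10] "0011001"  (len 7)
[11] "011001"  (len 6)
[12] "11001"  (len 5)
[13] "10011"  (len 5)
[14] "001100"  (len 6)
[15] "01100"  (len 5)
[16] "1100"  (len 4)
[17] "10000"  (len 5)
[18] "00001100"  (len 8)
[19] "0001100"  (len 7)
[20] "001100"  (len 6)
[21] "01100"  (len 5)
[22] "1100"  (len 4)
[23] "10000"  (len 5)
[24] "00001100"  (len 8)
[25] "0001100"  (len 7)
[26] "001100"  (len 6)
[27] "01100"  (len 5)
[28] "1100"  (len 4)
[29] "10000"  (len 5)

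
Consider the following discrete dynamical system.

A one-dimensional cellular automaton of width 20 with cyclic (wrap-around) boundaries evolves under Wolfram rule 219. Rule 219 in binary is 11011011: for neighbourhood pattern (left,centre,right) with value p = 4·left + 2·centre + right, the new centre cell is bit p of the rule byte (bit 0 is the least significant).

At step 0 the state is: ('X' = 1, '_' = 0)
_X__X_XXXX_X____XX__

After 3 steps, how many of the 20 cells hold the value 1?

19

[0] _X__X_XXXX_X____XX__
[1] X_XX__XXXX__XXXXXXXX
[2] X_XXXXXXXXXXXXXXXXXX
[3] X_XXXXXXXXXXXXXXXXXX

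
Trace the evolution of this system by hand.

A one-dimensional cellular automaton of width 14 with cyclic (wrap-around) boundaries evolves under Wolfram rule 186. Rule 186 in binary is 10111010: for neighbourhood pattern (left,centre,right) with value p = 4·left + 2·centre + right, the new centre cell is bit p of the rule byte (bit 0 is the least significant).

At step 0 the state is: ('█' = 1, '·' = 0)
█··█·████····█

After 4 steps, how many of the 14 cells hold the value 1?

10

t=0: █··█·████····█
t=1: ·██·████·█··██
t=2: ██·████·█·███·
t=3: █·████·█·███·█
t=4: ·████·█·███·██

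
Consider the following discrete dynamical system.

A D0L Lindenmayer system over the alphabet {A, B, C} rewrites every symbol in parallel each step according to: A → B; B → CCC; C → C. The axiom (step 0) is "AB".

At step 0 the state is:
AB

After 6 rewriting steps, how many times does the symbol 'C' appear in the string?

6

t=0: AB
t=1: BCCC
t=2: CCCCCC
t=3: CCCCCC
t=4: CCCCCC
t=5: CCCCCC
t=6: CCCCCC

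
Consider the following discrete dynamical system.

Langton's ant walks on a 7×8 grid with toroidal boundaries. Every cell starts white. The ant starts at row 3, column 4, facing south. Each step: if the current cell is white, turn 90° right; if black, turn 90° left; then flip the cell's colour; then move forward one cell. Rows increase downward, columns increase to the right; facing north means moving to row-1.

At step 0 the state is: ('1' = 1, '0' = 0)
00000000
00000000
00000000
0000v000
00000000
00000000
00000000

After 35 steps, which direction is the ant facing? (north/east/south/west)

t=0: 00000000
00000000
00000000
0000v000
00000000
00000000
00000000
t=1: 00000000
00000000
00000000
000<1000
00000000
00000000
00000000
t=2: 00000000
00000000
000^0000
00011000
00000000
00000000
00000000
t=3: 00000000
00000000
0001>000
00011000
00000000
00000000
00000000
t=4: 00000000
00000000
00011000
0001v000
00000000
00000000
00000000
t=5: 00000000
00000000
00011000
00010>00
00000000
00000000
00000000
t=6: 00000000
00000000
00011000
00010100
00000v00
00000000
00000000
t=7: 00000000
00000000
00011000
00010100
0000<100
00000000
00000000
t=8: 00000000
00000000
00011000
0001^100
00001100
00000000
00000000
t=9: 00000000
00000000
00011000
00011>00
00001100
00000000
00000000
t=10: 00000000
00000000
00011^00
00011000
00001100
00000000
00000000
t=11: 00000000
00000000
000111>0
00011000
00001100
00000000
00000000
t=12: 00000000
00000000
00011110
000110v0
00001100
00000000
00000000
t=13: 00000000
00000000
00011110
00011<10
00001100
00000000
00000000
t=14: 00000000
00000000
00011^10
00011110
00001100
00000000
00000000
t=15: 00000000
00000000
0001<010
00011110
00001100
00000000
00000000
t=16: 00000000
00000000
00010010
0001v110
00001100
00000000
00000000
t=17: 00000000
00000000
00010010
00010>10
00001100
00000000
00000000
t=18: 00000000
00000000
00010^10
00010010
00001100
00000000
00000000
t=19: 00000000
00000000
000101>0
00010010
00001100
00000000
00000000
t=20: 00000000
000000^0
00010100
00010010
00001100
00000000
00000000
t=21: 00000000
0000001>
00010100
00010010
00001100
00000000
00000000
t=22: 00000000
00000011
0001010v
00010010
00001100
00000000
00000000
t=23: 00000000
00000011
000101<1
00010010
00001100
00000000
00000000
t=24: 00000000
000000^1
00010111
00010010
00001100
00000000
00000000
t=25: 00000000
00000<01
00010111
00010010
00001100
00000000
00000000
t=26: 00000^00
00000101
00010111
00010010
00001100
00000000
00000000
t=27: 000001>0
00000101
00010111
00010010
00001100
00000000
00000000
t=28: 00000110
000001v1
00010111
00010010
00001100
00000000
00000000
t=29: 00000110
00000<11
00010111
00010010
00001100
00000000
00000000
t=30: 00000110
00000011
00010v11
00010010
00001100
00000000
00000000
t=31: 00000110
00000011
000100>1
00010010
00001100
00000000
00000000
t=32: 00000110
000000^1
00010001
00010010
00001100
00000000
00000000
t=33: 00000110
00000<01
00010001
00010010
00001100
00000000
00000000
t=34: 00000^10
00000101
00010001
00010010
00001100
00000000
00000000
t=35: 0000<010
00000101
00010001
00010010
00001100
00000000
00000000

west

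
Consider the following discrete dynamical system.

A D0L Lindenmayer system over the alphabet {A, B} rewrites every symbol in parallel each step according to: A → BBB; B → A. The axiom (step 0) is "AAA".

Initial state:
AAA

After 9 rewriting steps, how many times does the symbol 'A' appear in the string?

step 0: AAA
step 1: BBBBBBBBB
step 2: AAAAAAAAA
step 3: BBBBBBBBBBBBBBBBBBBBBBBBBBB
step 4: AAAAAAAAAAAAAAAAAAAAAAAAAAA
step 5: BBBBBBBBBBBBBBBBBBBBBBBBBBBBBBBBBBBBBBBBBBBBBBBBBBBBBBBBBBBBBBBBBBBBBBBBBBBBBBBBB
step 6: AAAAAAAAAAAAAAAAAAAAAAAAAAAAAAAAAAAAAAAAAAAAAAAAAAAAAAAAAAAAAAAAAAAAAAAAAAAAAAAAA
step 7: BBBBBBBBBBBBBBBBBBBBBBBBBBBBBBBBBBBBBBBBBBBBBBBBBBBBBBBBBB…BBBBBBBBBBBBBBBBBBBBBBBBBBBBBBBBBBBBBBBBBBBBBBBBBBBBBBBBBB  (len 243)
step 8: AAAAAAAAAAAAAAAAAAAAAAAAAAAAAAAAAAAAAAAAAAAAAAAAAAAAAAAAAA…AAAAAAAAAAAAAAAAAAAAAAAAAAAAAAAAAAAAAAAAAAAAAAAAAAAAAAAAAA  (len 243)
step 9: BBBBBBBBBBBBBBBBBBBBBBBBBBBBBBBBBBBBBBBBBBBBBBBBBBBBBBBBBB…BBBBBBBBBBBBBBBBBBBBBBBBBBBBBBBBBBBBBBBBBBBBBBBBBBBBBBBBBB  (len 729)

0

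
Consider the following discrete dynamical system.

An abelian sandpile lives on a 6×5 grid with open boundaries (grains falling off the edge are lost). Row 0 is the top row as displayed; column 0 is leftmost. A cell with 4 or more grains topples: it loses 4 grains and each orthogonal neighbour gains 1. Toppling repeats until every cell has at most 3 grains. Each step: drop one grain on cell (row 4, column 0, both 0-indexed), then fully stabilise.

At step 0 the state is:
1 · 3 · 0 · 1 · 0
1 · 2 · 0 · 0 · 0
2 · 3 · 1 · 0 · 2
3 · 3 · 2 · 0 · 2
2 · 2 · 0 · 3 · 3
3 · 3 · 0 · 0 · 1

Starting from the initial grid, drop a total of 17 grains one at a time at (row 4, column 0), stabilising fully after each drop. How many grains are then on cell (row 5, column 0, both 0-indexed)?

t=0: 1 · 3 · 0 · 1 · 0
1 · 2 · 0 · 0 · 0
2 · 3 · 1 · 0 · 2
3 · 3 · 2 · 0 · 2
2 · 2 · 0 · 3 · 3
3 · 3 · 0 · 0 · 1
t=1: 1 · 3 · 0 · 1 · 0
1 · 2 · 0 · 0 · 0
2 · 3 · 1 · 0 · 2
3 · 3 · 2 · 0 · 2
3 · 2 · 0 · 3 · 3
3 · 3 · 0 · 0 · 1
t=2: 1 · 3 · 0 · 1 · 0
2 · 3 · 0 · 0 · 0
0 · 1 · 2 · 0 · 2
2 · 2 · 3 · 0 · 2
3 · 1 · 1 · 3 · 3
1 · 1 · 1 · 0 · 1
t=3: 1 · 3 · 0 · 1 · 0
2 · 3 · 0 · 0 · 0
0 · 1 · 2 · 0 · 2
3 · 2 · 3 · 0 · 2
0 · 2 · 1 · 3 · 3
2 · 1 · 1 · 0 · 1
t=4: 1 · 3 · 0 · 1 · 0
2 · 3 · 0 · 0 · 0
0 · 1 · 2 · 0 · 2
3 · 2 · 3 · 0 · 2
1 · 2 · 1 · 3 · 3
2 · 1 · 1 · 0 · 1
t=5: 1 · 3 · 0 · 1 · 0
2 · 3 · 0 · 0 · 0
0 · 1 · 2 · 0 · 2
3 · 2 · 3 · 0 · 2
2 · 2 · 1 · 3 · 3
2 · 1 · 1 · 0 · 1
t=6: 1 · 3 · 0 · 1 · 0
2 · 3 · 0 · 0 · 0
0 · 1 · 2 · 0 · 2
3 · 2 · 3 · 0 · 2
3 · 2 · 1 · 3 · 3
2 · 1 · 1 · 0 · 1
t=7: 1 · 3 · 0 · 1 · 0
2 · 3 · 0 · 0 · 0
1 · 1 · 2 · 0 · 2
0 · 3 · 3 · 0 · 2
1 · 3 · 1 · 3 · 3
3 · 1 · 1 · 0 · 1
t=8: 1 · 3 · 0 · 1 · 0
2 · 3 · 0 · 0 · 0
1 · 1 · 2 · 0 · 2
0 · 3 · 3 · 0 · 2
2 · 3 · 1 · 3 · 3
3 · 1 · 1 · 0 · 1
t=9: 1 · 3 · 0 · 1 · 0
2 · 3 · 0 · 0 · 0
1 · 1 · 2 · 0 · 2
0 · 3 · 3 · 0 · 2
3 · 3 · 1 · 3 · 3
3 · 1 · 1 · 0 · 1
t=10: 1 · 3 · 0 · 1 · 0
2 · 3 · 0 · 0 · 0
1 · 2 · 3 · 0 · 2
2 · 1 · 0 · 1 · 2
2 · 1 · 3 · 3 · 3
0 · 3 · 1 · 0 · 1
t=11: 1 · 3 · 0 · 1 · 0
2 · 3 · 0 · 0 · 0
1 · 2 · 3 · 0 · 2
2 · 1 · 0 · 1 · 2
3 · 1 · 3 · 3 · 3
0 · 3 · 1 · 0 · 1
t=12: 1 · 3 · 0 · 1 · 0
2 · 3 · 0 · 0 · 0
1 · 2 · 3 · 0 · 2
3 · 1 · 0 · 1 · 2
0 · 2 · 3 · 3 · 3
1 · 3 · 1 · 0 · 1
t=13: 1 · 3 · 0 · 1 · 0
2 · 3 · 0 · 0 · 0
1 · 2 · 3 · 0 · 2
3 · 1 · 0 · 1 · 2
1 · 2 · 3 · 3 · 3
1 · 3 · 1 · 0 · 1
t=14: 1 · 3 · 0 · 1 · 0
2 · 3 · 0 · 0 · 0
1 · 2 · 3 · 0 · 2
3 · 1 · 0 · 1 · 2
2 · 2 · 3 · 3 · 3
1 · 3 · 1 · 0 · 1
t=15: 1 · 3 · 0 · 1 · 0
2 · 3 · 0 · 0 · 0
1 · 2 · 3 · 0 · 2
3 · 1 · 0 · 1 · 2
3 · 2 · 3 · 3 · 3
1 · 3 · 1 · 0 · 1
t=16: 1 · 3 · 0 · 1 · 0
2 · 3 · 0 · 0 · 0
2 · 2 · 3 · 0 · 2
0 · 2 · 0 · 1 · 2
1 · 3 · 3 · 3 · 3
2 · 3 · 1 · 0 · 1
t=17: 1 · 3 · 0 · 1 · 0
2 · 3 · 0 · 0 · 0
2 · 2 · 3 · 0 · 2
0 · 2 · 0 · 1 · 2
2 · 3 · 3 · 3 · 3
2 · 3 · 1 · 0 · 1

2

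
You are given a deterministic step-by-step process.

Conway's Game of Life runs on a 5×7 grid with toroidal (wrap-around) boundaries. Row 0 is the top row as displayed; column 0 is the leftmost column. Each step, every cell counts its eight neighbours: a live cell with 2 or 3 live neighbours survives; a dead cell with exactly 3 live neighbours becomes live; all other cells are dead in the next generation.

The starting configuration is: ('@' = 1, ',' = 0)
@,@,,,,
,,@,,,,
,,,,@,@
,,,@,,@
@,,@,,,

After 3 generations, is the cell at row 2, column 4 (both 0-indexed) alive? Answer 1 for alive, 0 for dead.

1

gen 0: @,@,,,,
,,@,,,,
,,,,@,@
,,,@,,@
@,,@,,,
gen 1: ,,@@,,,
,@,@,,,
,,,@,@,
@,,@@@@
@@@@,,@
gen 2: ,,,,@,,
,,,@,,,
@,,@,@,
,,,,,,,
,,,,,,,
gen 3: ,,,,,,,
,,,@,,,
,,,,@,,
,,,,,,,
,,,,,,,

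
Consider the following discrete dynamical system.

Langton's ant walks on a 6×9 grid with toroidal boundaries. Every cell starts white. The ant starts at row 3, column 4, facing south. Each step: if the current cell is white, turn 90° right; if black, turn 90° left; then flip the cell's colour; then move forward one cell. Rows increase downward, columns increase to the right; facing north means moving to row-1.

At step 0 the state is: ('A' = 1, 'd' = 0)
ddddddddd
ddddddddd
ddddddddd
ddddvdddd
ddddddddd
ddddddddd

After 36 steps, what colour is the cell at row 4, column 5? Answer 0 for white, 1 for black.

0) ddddddddd
ddddddddd
ddddddddd
ddddvdddd
ddddddddd
ddddddddd
1) ddddddddd
ddddddddd
ddddddddd
ddd<Adddd
ddddddddd
ddddddddd
2) ddddddddd
ddddddddd
ddd^ddddd
dddAAdddd
ddddddddd
ddddddddd
3) ddddddddd
ddddddddd
dddA>dddd
dddAAdddd
ddddddddd
ddddddddd
4) ddddddddd
ddddddddd
dddAAdddd
dddAvdddd
ddddddddd
ddddddddd
5) ddddddddd
ddddddddd
dddAAdddd
dddAd>ddd
ddddddddd
ddddddddd
6) ddddddddd
ddddddddd
dddAAdddd
dddAdAddd
dddddvddd
ddddddddd
7) ddddddddd
ddddddddd
dddAAdddd
dddAdAddd
dddd<Addd
ddddddddd
8) ddddddddd
ddddddddd
dddAAdddd
dddA^Addd
ddddAAddd
ddddddddd
9) ddddddddd
ddddddddd
dddAAdddd
dddAA>ddd
ddddAAddd
ddddddddd
10) ddddddddd
ddddddddd
dddAA^ddd
dddAAdddd
ddddAAddd
ddddddddd
11) ddddddddd
ddddddddd
dddAAA>dd
dddAAdddd
ddddAAddd
ddddddddd
12) ddddddddd
ddddddddd
dddAAAAdd
dddAAdvdd
ddddAAddd
ddddddddd
13) ddddddddd
ddddddddd
dddAAAAdd
dddAA<Add
ddddAAddd
ddddddddd
14) ddddddddd
ddddddddd
dddAA^Add
dddAAAAdd
ddddAAddd
ddddddddd
15) ddddddddd
ddddddddd
dddA<dAdd
dddAAAAdd
ddddAAddd
ddddddddd
16) ddddddddd
ddddddddd
dddAddAdd
dddAvAAdd
ddddAAddd
ddddddddd
17) ddddddddd
ddddddddd
dddAddAdd
dddAd>Add
ddddAAddd
ddddddddd
18) ddddddddd
ddddddddd
dddAd^Add
dddAddAdd
ddddAAddd
ddddddddd
19) ddddddddd
ddddddddd
dddAdA>dd
dddAddAdd
ddddAAddd
ddddddddd
20) ddddddddd
dddddd^dd
dddAdAddd
dddAddAdd
ddddAAddd
ddddddddd
21) ddddddddd
ddddddA>d
dddAdAddd
dddAddAdd
ddddAAddd
ddddddddd
22) ddddddddd
ddddddAAd
dddAdAdvd
dddAddAdd
ddddAAddd
ddddddddd
23) ddddddddd
ddddddAAd
dddAdA<Ad
dddAddAdd
ddddAAddd
ddddddddd
24) ddddddddd
dddddd^Ad
dddAdAAAd
dddAddAdd
ddddAAddd
ddddddddd
25) ddddddddd
ddddd<dAd
dddAdAAAd
dddAddAdd
ddddAAddd
ddddddddd
26) ddddd^ddd
dddddAdAd
dddAdAAAd
dddAddAdd
ddddAAddd
ddddddddd
27) dddddA>dd
dddddAdAd
dddAdAAAd
dddAddAdd
ddddAAddd
ddddddddd
28) dddddAAdd
dddddAvAd
dddAdAAAd
dddAddAdd
ddddAAddd
ddddddddd
29) dddddAAdd
ddddd<AAd
dddAdAAAd
dddAddAdd
ddddAAddd
ddddddddd
30) dddddAAdd
ddddddAAd
dddAdvAAd
dddAddAdd
ddddAAddd
ddddddddd
31) dddddAAdd
ddddddAAd
dddAdd>Ad
dddAddAdd
ddddAAddd
ddddddddd
32) dddddAAdd
dddddd^Ad
dddAdddAd
dddAddAdd
ddddAAddd
ddddddddd
33) dddddAAdd
ddddd<dAd
dddAdddAd
dddAddAdd
ddddAAddd
ddddddddd
34) ddddd^Add
dddddAdAd
dddAdddAd
dddAddAdd
ddddAAddd
ddddddddd
35) dddd<dAdd
dddddAdAd
dddAdddAd
dddAddAdd
ddddAAddd
ddddddddd
36) ddddAdAdd
dddddAdAd
dddAdddAd
dddAddAdd
ddddAAddd
dddd^dddd

1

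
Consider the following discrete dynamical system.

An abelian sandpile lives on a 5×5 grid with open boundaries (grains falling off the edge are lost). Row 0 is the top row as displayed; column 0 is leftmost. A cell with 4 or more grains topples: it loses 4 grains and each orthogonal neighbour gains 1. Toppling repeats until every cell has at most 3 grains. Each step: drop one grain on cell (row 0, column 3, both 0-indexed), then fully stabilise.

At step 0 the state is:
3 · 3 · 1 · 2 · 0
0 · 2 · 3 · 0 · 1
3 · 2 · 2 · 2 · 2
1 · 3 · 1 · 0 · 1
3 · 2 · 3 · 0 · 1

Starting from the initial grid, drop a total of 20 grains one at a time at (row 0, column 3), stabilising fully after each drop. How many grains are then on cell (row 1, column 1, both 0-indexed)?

0

[0] 3 · 3 · 1 · 2 · 0
0 · 2 · 3 · 0 · 1
3 · 2 · 2 · 2 · 2
1 · 3 · 1 · 0 · 1
3 · 2 · 3 · 0 · 1
[1] 3 · 3 · 1 · 3 · 0
0 · 2 · 3 · 0 · 1
3 · 2 · 2 · 2 · 2
1 · 3 · 1 · 0 · 1
3 · 2 · 3 · 0 · 1
[2] 3 · 3 · 2 · 0 · 1
0 · 2 · 3 · 1 · 1
3 · 2 · 2 · 2 · 2
1 · 3 · 1 · 0 · 1
3 · 2 · 3 · 0 · 1
[3] 3 · 3 · 2 · 1 · 1
0 · 2 · 3 · 1 · 1
3 · 2 · 2 · 2 · 2
1 · 3 · 1 · 0 · 1
3 · 2 · 3 · 0 · 1
[4] 3 · 3 · 2 · 2 · 1
0 · 2 · 3 · 1 · 1
3 · 2 · 2 · 2 · 2
1 · 3 · 1 · 0 · 1
3 · 2 · 3 · 0 · 1
[5] 3 · 3 · 2 · 3 · 1
0 · 2 · 3 · 1 · 1
3 · 2 · 2 · 2 · 2
1 · 3 · 1 · 0 · 1
3 · 2 · 3 · 0 · 1
[6] 3 · 3 · 3 · 0 · 2
0 · 2 · 3 · 2 · 1
3 · 2 · 2 · 2 · 2
1 · 3 · 1 · 0 · 1
3 · 2 · 3 · 0 · 1
[7] 3 · 3 · 3 · 1 · 2
0 · 2 · 3 · 2 · 1
3 · 2 · 2 · 2 · 2
1 · 3 · 1 · 0 · 1
3 · 2 · 3 · 0 · 1
[8] 3 · 3 · 3 · 2 · 2
0 · 2 · 3 · 2 · 1
3 · 2 · 2 · 2 · 2
1 · 3 · 1 · 0 · 1
3 · 2 · 3 · 0 · 1
[9] 3 · 3 · 3 · 3 · 2
0 · 2 · 3 · 2 · 1
3 · 2 · 2 · 2 · 2
1 · 3 · 1 · 0 · 1
3 · 2 · 3 · 0 · 1
[10] 0 · 2 · 2 · 2 · 3
2 · 0 · 2 · 0 · 2
3 · 3 · 3 · 3 · 2
1 · 3 · 1 · 0 · 1
3 · 2 · 3 · 0 · 1
[11] 0 · 2 · 2 · 3 · 3
2 · 0 · 2 · 0 · 2
3 · 3 · 3 · 3 · 2
1 · 3 · 1 · 0 · 1
3 · 2 · 3 · 0 · 1
[12] 0 · 2 · 3 · 1 · 0
2 · 0 · 2 · 1 · 3
3 · 3 · 3 · 3 · 2
1 · 3 · 1 · 0 · 1
3 · 2 · 3 · 0 · 1
[13] 0 · 2 · 3 · 2 · 0
2 · 0 · 2 · 1 · 3
3 · 3 · 3 · 3 · 2
1 · 3 · 1 · 0 · 1
3 · 2 · 3 · 0 · 1
[14] 0 · 2 · 3 · 3 · 0
2 · 0 · 2 · 1 · 3
3 · 3 · 3 · 3 · 2
1 · 3 · 1 · 0 · 1
3 · 2 · 3 · 0 · 1
[15] 0 · 3 · 0 · 1 · 1
2 · 0 · 3 · 2 · 3
3 · 3 · 3 · 3 · 2
1 · 3 · 1 · 0 · 1
3 · 2 · 3 · 0 · 1
[16] 0 · 3 · 0 · 2 · 1
2 · 0 · 3 · 2 · 3
3 · 3 · 3 · 3 · 2
1 · 3 · 1 · 0 · 1
3 · 2 · 3 · 0 · 1
[17] 0 · 3 · 0 · 3 · 1
2 · 0 · 3 · 2 · 3
3 · 3 · 3 · 3 · 2
1 · 3 · 1 · 0 · 1
3 · 2 · 3 · 0 · 1
[18] 0 · 3 · 1 · 0 · 2
2 · 0 · 3 · 3 · 3
3 · 3 · 3 · 3 · 2
1 · 3 · 1 · 0 · 1
3 · 2 · 3 · 0 · 1
[19] 0 · 3 · 1 · 1 · 2
2 · 0 · 3 · 3 · 3
3 · 3 · 3 · 3 · 2
1 · 3 · 1 · 0 · 1
3 · 2 · 3 · 0 · 1
[20] 0 · 3 · 1 · 2 · 2
2 · 0 · 3 · 3 · 3
3 · 3 · 3 · 3 · 2
1 · 3 · 1 · 0 · 1
3 · 2 · 3 · 0 · 1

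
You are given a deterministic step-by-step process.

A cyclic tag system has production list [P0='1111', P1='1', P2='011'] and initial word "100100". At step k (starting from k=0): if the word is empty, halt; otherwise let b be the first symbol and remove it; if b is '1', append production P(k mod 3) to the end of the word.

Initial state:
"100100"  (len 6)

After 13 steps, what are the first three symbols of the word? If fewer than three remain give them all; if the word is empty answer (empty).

111

[0] "100100"  (len 6)
[1] "001001111"  (len 9)
[2] "01001111"  (len 8)
[3] "1001111"  (len 7)
[4] "0011111111"  (len 10)
[5] "011111111"  (len 9)
[6] "11111111"  (len 8)
[7] "11111111111"  (len 11)
[8] "11111111111"  (len 11)
[9] "1111111111011"  (len 13)
[10] "1111111110111111"  (len 16)
[11] "1111111101111111"  (len 16)
[12] "111111101111111011"  (len 18)
[13] "111111011111110111111"  (len 21)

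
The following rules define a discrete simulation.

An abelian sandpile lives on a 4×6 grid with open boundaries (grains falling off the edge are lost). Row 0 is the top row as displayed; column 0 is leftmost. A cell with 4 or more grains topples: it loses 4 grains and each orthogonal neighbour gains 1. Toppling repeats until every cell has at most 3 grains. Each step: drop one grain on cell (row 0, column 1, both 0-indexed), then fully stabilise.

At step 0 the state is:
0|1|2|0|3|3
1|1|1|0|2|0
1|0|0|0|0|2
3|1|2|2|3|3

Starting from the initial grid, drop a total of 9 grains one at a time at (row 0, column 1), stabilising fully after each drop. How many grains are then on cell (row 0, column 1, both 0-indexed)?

step 0: 0|1|2|0|3|3
1|1|1|0|2|0
1|0|0|0|0|2
3|1|2|2|3|3
step 1: 0|2|2|0|3|3
1|1|1|0|2|0
1|0|0|0|0|2
3|1|2|2|3|3
step 2: 0|3|2|0|3|3
1|1|1|0|2|0
1|0|0|0|0|2
3|1|2|2|3|3
step 3: 1|0|3|0|3|3
1|2|1|0|2|0
1|0|0|0|0|2
3|1|2|2|3|3
step 4: 1|1|3|0|3|3
1|2|1|0|2|0
1|0|0|0|0|2
3|1|2|2|3|3
step 5: 1|2|3|0|3|3
1|2|1|0|2|0
1|0|0|0|0|2
3|1|2|2|3|3
step 6: 1|3|3|0|3|3
1|2|1|0|2|0
1|0|0|0|0|2
3|1|2|2|3|3
step 7: 2|1|0|1|3|3
1|3|2|0|2|0
1|0|0|0|0|2
3|1|2|2|3|3
step 8: 2|2|0|1|3|3
1|3|2|0|2|0
1|0|0|0|0|2
3|1|2|2|3|3
step 9: 2|3|0|1|3|3
1|3|2|0|2|0
1|0|0|0|0|2
3|1|2|2|3|3

3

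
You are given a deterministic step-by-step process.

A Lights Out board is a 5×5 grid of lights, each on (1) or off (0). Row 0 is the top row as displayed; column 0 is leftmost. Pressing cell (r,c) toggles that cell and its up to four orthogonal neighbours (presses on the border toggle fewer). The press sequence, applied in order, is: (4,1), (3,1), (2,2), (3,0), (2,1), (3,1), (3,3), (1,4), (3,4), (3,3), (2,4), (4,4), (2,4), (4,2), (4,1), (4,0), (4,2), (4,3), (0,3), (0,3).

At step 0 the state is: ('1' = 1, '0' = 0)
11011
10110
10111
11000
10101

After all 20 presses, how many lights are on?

k=0  11011
10110
10111
11000
10101
k=1  11011
10110
10111
10000
01001
k=2  11011
10110
11111
01100
00001
k=3  11011
10010
10001
01000
00001
k=4  11011
10010
00001
10000
10001
k=5  11011
11010
11101
11000
10001
k=6  11011
11010
10101
00100
11001
k=7  11011
11010
10111
00011
11011
k=8  11010
11001
10110
00011
11011
k=9  11010
11001
10111
00000
11010
k=10  11010
11001
10101
00111
11000
k=11  11010
11000
10110
00110
11000
k=12  11010
11000
10110
00111
11011
k=13  11010
11001
10101
00110
11011
k=14  11010
11001
10101
00010
10101
k=15  11010
11001
10101
01010
01001
k=16  11010
11001
10101
11010
10001
k=17  11010
11001
10101
11110
11111
k=18  11010
11001
10101
11100
11000
k=19  11101
11011
10101
11100
11000
k=20  11010
11001
10101
11100
11000

14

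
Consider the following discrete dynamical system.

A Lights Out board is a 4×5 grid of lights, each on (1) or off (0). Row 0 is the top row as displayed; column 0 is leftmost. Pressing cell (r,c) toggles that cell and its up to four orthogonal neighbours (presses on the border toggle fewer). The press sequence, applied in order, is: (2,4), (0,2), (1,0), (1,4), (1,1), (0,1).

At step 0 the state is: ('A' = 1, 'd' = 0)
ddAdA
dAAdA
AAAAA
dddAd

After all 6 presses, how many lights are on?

10

0) ddAdA
dAAdA
AAAAA
dddAd
1) ddAdA
dAAdd
AAAdd
dddAA
2) dAdAA
dAddd
AAAdd
dddAA
3) AAdAA
Adddd
dAAdd
dddAA
4) AAdAd
AddAA
dAAdA
dddAA
5) AddAd
dAAAA
ddAdA
dddAA
6) dAAAd
ddAAA
ddAdA
dddAA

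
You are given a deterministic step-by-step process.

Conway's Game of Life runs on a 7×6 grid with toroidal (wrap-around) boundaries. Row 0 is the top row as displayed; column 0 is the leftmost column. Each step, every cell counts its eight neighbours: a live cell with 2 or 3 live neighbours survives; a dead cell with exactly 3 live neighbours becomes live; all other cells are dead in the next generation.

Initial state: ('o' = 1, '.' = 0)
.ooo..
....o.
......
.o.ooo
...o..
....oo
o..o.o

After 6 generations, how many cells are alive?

3

t=0: .ooo..
....o.
......
.o.ooo
...o..
....oo
o..o.o
t=1: oooo.o
..oo..
...o.o
..ooo.
o.oo..
o..o.o
oo.o.o
t=2: .....o
.....o
......
.o...o
o.....
...o..
...o..
t=3: ....o.
......
o.....
o.....
o.....
......
....o.
t=4: ......
......
......
oo...o
......
......
......
t=5: ......
......
o.....
o.....
o.....
......
......
t=6: ......
......
......
oo...o
......
......
......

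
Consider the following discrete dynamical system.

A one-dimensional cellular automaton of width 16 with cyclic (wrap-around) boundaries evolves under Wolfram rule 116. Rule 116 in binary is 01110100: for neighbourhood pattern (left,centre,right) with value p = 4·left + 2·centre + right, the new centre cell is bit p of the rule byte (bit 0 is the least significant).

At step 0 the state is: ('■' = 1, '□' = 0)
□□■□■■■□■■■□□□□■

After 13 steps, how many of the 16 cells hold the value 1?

step 0: □□■□■■■□■■■□□□□■
step 1: ■□■■□□■■□□■■□□□■
step 2: ■■□■■□□■■□□■■□□□
step 3: □■■□■■□□■■□□■■□□
step 4: □□■■□■■□□■■□□■■□
step 5: □□□■■□■■□□■■□□■■
step 6: ■□□□■■□■■□□■■□□■
step 7: ■■□□□■■□■■□□■■□□
step 8: □■■□□□■■□■■□□■■□
step 9: □□■■□□□■■□■■□□■■
step 10: ■□□■■□□□■■□■■□□■
step 11: ■■□□■■□□□■■□■■□□
step 12: □■■□□■■□□□■■□■■□
step 13: □□■■□□■■□□□■■□■■

8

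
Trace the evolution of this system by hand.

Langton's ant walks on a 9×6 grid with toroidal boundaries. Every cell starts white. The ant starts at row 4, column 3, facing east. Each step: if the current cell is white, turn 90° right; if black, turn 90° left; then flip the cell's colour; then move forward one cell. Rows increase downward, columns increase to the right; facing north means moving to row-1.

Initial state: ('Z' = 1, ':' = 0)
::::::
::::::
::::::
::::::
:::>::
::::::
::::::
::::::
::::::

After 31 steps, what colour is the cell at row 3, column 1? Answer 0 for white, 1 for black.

step 0: ::::::
::::::
::::::
::::::
:::>::
::::::
::::::
::::::
::::::
step 1: ::::::
::::::
::::::
::::::
:::Z::
:::v::
::::::
::::::
::::::
step 2: ::::::
::::::
::::::
::::::
:::Z::
::<Z::
::::::
::::::
::::::
step 3: ::::::
::::::
::::::
::::::
::^Z::
::ZZ::
::::::
::::::
::::::
step 4: ::::::
::::::
::::::
::::::
::Z>::
::ZZ::
::::::
::::::
::::::
step 5: ::::::
::::::
::::::
:::^::
::Z:::
::ZZ::
::::::
::::::
::::::
step 6: ::::::
::::::
::::::
:::Z>:
::Z:::
::ZZ::
::::::
::::::
::::::
step 7: ::::::
::::::
::::::
:::ZZ:
::Z:v:
::ZZ::
::::::
::::::
::::::
step 8: ::::::
::::::
::::::
:::ZZ:
::Z<Z:
::ZZ::
::::::
::::::
::::::
step 9: ::::::
::::::
::::::
:::^Z:
::ZZZ:
::ZZ::
::::::
::::::
::::::
step 10: ::::::
::::::
::::::
::<:Z:
::ZZZ:
::ZZ::
::::::
::::::
::::::
step 11: ::::::
::::::
::^:::
::Z:Z:
::ZZZ:
::ZZ::
::::::
::::::
::::::
step 12: ::::::
::::::
::Z>::
::Z:Z:
::ZZZ:
::ZZ::
::::::
::::::
::::::
step 13: ::::::
::::::
::ZZ::
::ZvZ:
::ZZZ:
::ZZ::
::::::
::::::
::::::
step 14: ::::::
::::::
::ZZ::
::<ZZ:
::ZZZ:
::ZZ::
::::::
::::::
::::::
step 15: ::::::
::::::
::ZZ::
:::ZZ:
::vZZ:
::ZZ::
::::::
::::::
::::::
step 16: ::::::
::::::
::ZZ::
:::ZZ:
:::>Z:
::ZZ::
::::::
::::::
::::::
step 17: ::::::
::::::
::ZZ::
:::^Z:
::::Z:
::ZZ::
::::::
::::::
::::::
step 18: ::::::
::::::
::ZZ::
::<:Z:
::::Z:
::ZZ::
::::::
::::::
::::::
step 19: ::::::
::::::
::^Z::
::Z:Z:
::::Z:
::ZZ::
::::::
::::::
::::::
step 20: ::::::
::::::
:<:Z::
::Z:Z:
::::Z:
::ZZ::
::::::
::::::
::::::
step 21: ::::::
:^::::
:Z:Z::
::Z:Z:
::::Z:
::ZZ::
::::::
::::::
::::::
step 22: ::::::
:Z>:::
:Z:Z::
::Z:Z:
::::Z:
::ZZ::
::::::
::::::
::::::
step 23: ::::::
:ZZ:::
:ZvZ::
::Z:Z:
::::Z:
::ZZ::
::::::
::::::
::::::
step 24: ::::::
:ZZ:::
:<ZZ::
::Z:Z:
::::Z:
::ZZ::
::::::
::::::
::::::
step 25: ::::::
:ZZ:::
::ZZ::
:vZ:Z:
::::Z:
::ZZ::
::::::
::::::
::::::
step 26: ::::::
:ZZ:::
::ZZ::
<ZZ:Z:
::::Z:
::ZZ::
::::::
::::::
::::::
step 27: ::::::
:ZZ:::
^:ZZ::
ZZZ:Z:
::::Z:
::ZZ::
::::::
::::::
::::::
step 28: ::::::
:ZZ:::
Z>ZZ::
ZZZ:Z:
::::Z:
::ZZ::
::::::
::::::
::::::
step 29: ::::::
:ZZ:::
ZZZZ::
ZvZ:Z:
::::Z:
::ZZ::
::::::
::::::
::::::
step 30: ::::::
:ZZ:::
ZZZZ::
Z:>:Z:
::::Z:
::ZZ::
::::::
::::::
::::::
step 31: ::::::
:ZZ:::
ZZ^Z::
Z:::Z:
::::Z:
::ZZ::
::::::
::::::
::::::

0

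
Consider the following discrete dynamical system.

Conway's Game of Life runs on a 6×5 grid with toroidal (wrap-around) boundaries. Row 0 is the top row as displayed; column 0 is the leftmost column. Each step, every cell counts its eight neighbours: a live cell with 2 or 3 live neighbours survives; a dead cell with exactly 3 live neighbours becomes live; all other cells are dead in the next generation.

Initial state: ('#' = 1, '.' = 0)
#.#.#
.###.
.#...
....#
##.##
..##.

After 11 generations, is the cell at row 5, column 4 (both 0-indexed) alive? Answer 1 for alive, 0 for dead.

1

0) #.#.#
.###.
.#...
....#
##.##
..##.
1) #...#
...##
##.#.
.####
##...
.....
2) #..##
.###.
.#...
...#.
##.##
.#..#
3) .....
.#.#.
.#.#.
.#.#.
.#.#.
.#...
4) ..#..
.....
##.##
##.##
##...
..#..
5) .....
#####
.#.#.
...#.
...#.
..#..
6) #...#
##.##
.#...
...##
..##.
.....
7) .#.#.
.###.
.#...
...##
..###
...##
8) ##...
##.#.
##..#
#...#
#.#..
#....
9) ..#..
.....
..##.
...#.
#....
#...#
10) .....
..##.
..##.
..###
#....
##..#
11) #####
..##.
.#...
.##.#
..#..
##..#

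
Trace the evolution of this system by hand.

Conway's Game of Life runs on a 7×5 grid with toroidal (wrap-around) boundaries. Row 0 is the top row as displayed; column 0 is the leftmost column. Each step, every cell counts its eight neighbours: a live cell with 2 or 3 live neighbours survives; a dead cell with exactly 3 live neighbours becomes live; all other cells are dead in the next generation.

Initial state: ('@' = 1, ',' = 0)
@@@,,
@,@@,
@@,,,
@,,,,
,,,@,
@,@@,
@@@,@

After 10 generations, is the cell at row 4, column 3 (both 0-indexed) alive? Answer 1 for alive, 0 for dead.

t=0: @@@,,
@,@@,
@@,,,
@,,,,
,,,@,
@,@@,
@@@,@
t=1: ,,,,,
,,,@,
@,@,,
@@,,@
,@@@,
@,,,,
,,,,,
t=2: ,,,,,
,,,,,
@,@@,
,,,,@
,,@@,
,@@,,
,,,,,
t=3: ,,,,,
,,,,,
,,,@@
,@,,@
,@@@,
,@@@,
,,,,,
t=4: ,,,,,
,,,,,
@,,@@
,@,,@
,,,,@
,@,@,
,,@,,
t=5: ,,,,,
,,,,@
@,,@@
,,,,,
,,@@@
,,@@,
,,@,,
t=6: ,,,,,
@,,@@
@,,@@
@,@,,
,,@,@
,@,,@
,,@@,
t=7: ,,@,,
@,,@,
,,@,,
@,@,,
,,@,@
@@,,@
,,@@,
t=8: ,@@,@
,@@@,
,,@@@
,,@,,
,,@,@
@@,,@
@,@@@
t=9: ,,,,,
,,,,,
,,,,@
,@@,@
,,@,@
,,,,,
,,,,,
t=10: ,,,,,
,,,,,
@,,@,
,@@,@
@@@,,
,,,,,
,,,,,

0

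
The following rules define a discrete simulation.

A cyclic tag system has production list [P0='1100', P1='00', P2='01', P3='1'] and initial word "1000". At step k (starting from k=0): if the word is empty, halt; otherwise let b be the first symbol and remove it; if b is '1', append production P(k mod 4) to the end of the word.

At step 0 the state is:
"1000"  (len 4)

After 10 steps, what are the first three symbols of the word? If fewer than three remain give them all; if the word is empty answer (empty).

0) "1000"  (len 4)
1) "0001100"  (len 7)
2) "001100"  (len 6)
3) "01100"  (len 5)
4) "1100"  (len 4)
5) "1001100"  (len 7)
6) "00110000"  (len 8)
7) "0110000"  (len 7)
8) "110000"  (len 6)
9) "100001100"  (len 9)
10) "0000110000"  (len 10)

000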